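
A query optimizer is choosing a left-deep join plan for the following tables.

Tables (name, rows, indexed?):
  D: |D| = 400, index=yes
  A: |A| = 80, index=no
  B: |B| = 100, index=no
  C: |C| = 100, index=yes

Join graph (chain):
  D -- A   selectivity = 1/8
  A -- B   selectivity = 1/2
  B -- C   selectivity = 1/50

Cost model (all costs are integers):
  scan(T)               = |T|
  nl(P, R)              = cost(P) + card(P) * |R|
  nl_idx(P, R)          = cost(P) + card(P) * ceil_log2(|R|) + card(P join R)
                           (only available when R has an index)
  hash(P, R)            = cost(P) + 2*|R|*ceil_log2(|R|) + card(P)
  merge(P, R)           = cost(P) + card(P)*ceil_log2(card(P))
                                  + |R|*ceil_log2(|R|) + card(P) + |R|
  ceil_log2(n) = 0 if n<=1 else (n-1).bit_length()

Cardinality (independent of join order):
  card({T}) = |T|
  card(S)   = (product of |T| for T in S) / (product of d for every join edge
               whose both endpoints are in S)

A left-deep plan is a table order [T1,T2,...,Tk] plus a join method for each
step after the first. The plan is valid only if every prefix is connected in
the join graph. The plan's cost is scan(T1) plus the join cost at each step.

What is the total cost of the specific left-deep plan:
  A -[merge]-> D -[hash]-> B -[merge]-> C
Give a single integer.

3810920

step 1: scan A: cost=80, card=80
step 2: join D via merge
    card(P join D) = 80*400/(8) = 4000
    cost = 80 + 80*7 + 400*9 + 80 + 400 = 4720
step 3: join B via hash
    card(P join B) = 4000*100/(2) = 200000
    cost = 4720 + 2*100*7 + 4000 = 10120
step 4: join C via merge
    card(P join C) = 200000*100/(50) = 400000
    cost = 10120 + 200000*18 + 100*7 + 200000 + 100 = 3810920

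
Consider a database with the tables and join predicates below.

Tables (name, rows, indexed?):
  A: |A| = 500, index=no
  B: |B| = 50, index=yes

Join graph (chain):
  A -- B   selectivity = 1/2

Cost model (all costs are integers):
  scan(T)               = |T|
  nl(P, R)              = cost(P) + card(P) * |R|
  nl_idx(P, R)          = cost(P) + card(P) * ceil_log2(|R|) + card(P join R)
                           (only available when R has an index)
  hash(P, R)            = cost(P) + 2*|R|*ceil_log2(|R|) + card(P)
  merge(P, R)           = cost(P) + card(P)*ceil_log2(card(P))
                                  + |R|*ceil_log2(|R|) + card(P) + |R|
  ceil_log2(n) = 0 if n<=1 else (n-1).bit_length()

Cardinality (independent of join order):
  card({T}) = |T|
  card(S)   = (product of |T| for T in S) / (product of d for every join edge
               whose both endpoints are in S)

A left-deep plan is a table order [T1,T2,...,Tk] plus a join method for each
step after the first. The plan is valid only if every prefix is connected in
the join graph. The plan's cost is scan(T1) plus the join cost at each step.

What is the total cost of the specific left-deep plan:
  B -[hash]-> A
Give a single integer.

step 1: scan B: cost=50, card=50
step 2: join A via hash
    card(P join A) = 50*500/(2) = 12500
    cost = 50 + 2*500*9 + 50 = 9100

9100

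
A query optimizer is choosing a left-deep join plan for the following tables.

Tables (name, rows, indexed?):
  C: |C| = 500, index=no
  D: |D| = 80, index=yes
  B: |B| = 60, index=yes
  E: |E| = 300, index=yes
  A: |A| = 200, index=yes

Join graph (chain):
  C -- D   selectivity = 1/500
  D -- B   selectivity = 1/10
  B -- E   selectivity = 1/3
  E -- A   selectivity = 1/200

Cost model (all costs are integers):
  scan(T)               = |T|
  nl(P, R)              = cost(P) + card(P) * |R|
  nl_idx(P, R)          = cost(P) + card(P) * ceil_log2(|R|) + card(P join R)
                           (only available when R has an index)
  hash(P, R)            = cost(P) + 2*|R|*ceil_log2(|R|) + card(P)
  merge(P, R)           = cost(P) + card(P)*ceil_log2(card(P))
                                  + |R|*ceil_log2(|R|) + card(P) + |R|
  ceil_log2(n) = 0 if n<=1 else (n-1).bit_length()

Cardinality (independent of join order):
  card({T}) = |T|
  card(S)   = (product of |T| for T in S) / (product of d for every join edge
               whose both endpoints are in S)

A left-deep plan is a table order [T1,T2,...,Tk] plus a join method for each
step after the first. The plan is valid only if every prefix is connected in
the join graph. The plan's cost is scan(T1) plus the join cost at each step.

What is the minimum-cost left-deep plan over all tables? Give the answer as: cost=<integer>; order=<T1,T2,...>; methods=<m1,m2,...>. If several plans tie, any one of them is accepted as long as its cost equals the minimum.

cost=60000; order=C,D,B,E,A; methods=hash,hash,hash,hash

Selinger DP (subsets sized 1..n):
  {C}: scan cost=500, card=500
  {D}: scan cost=80, card=80
  {B}: scan cost=60, card=60
  {E}: scan cost=300, card=300
  {A}: scan cost=200, card=200
  {CD}: card=80; try (D,hash)→2120, (D,nl_idx)→4080, (C,merge)→5720, (D,merge)→6140, (C,hash)→9160, (C,nl)→40080 …(+1); best=2120 via (D,hash)
  {BD}: card=480; try (B,hash)→880, (D,nl_idx)→960, (B,nl_idx)→1040, (D,merge)→1120, (B,merge)→1140, (D,hash)→1240 …(+2); best=880 via (B,hash)
  {BE}: card=6000; try (B,hash)→1320, (E,merge)→3480, (B,merge)→3720, (E,hash)→5520, (E,nl_idx)→6600, (B,nl_idx)→8100 …(+2); best=1320 via (B,hash)
  {AE}: card=300; try (E,nl_idx)→2300, (A,nl_idx)→3000, (A,hash)→3800, (E,merge)→5000, (A,merge)→5100, (E,hash)→5800 …(+2); best=2300 via (E,nl_idx)
  {BCD}: card=480; try (B,hash)→2920, (B,nl_idx)→3080, (B,merge)→3180, (B,nl)→6920, (C,hash)→10360, (C,merge)→10680 …(+1); best=2920 via (B,hash)
  {BDE}: card=48000; try (E,hash)→6760, (D,hash)→8440, (E,merge)→8680, (E,nl_idx)→53200, (D,merge)→85960, (D,nl_idx)→91320 …(+2); best=6760 via (E,hash)
  {ABE}: card=6000; try (B,hash)→3320, (B,merge)→5720, (B,nl_idx)→10100, (A,hash)→10520, (B,nl)→20300, (A,nl_idx)→55320 …(+2); best=3320 via (B,hash)
  {BCDE}: card=48000; try (E,hash)→8800, (E,merge)→10720, (E,nl_idx)→55240, (C,hash)→63760, (E,nl)→146920, (C,merge)→827760 …(+1); best=8800 via (E,hash)
  {ABDE}: card=48000; try (D,hash)→10440, (A,hash)→57960, (D,merge)→87960, (D,nl_idx)→93320, (A,nl_idx)→438760, (D,nl)→483320 …(+2); best=10440 via (D,hash)
  {ABCDE}: card=48000; try (A,hash)→60000, (C,hash)→67440, (A,nl_idx)→440800, (A,merge)→826600, (C,merge)→831440, (A,nl)→9608800 …(+1); best=60000 via (A,hash)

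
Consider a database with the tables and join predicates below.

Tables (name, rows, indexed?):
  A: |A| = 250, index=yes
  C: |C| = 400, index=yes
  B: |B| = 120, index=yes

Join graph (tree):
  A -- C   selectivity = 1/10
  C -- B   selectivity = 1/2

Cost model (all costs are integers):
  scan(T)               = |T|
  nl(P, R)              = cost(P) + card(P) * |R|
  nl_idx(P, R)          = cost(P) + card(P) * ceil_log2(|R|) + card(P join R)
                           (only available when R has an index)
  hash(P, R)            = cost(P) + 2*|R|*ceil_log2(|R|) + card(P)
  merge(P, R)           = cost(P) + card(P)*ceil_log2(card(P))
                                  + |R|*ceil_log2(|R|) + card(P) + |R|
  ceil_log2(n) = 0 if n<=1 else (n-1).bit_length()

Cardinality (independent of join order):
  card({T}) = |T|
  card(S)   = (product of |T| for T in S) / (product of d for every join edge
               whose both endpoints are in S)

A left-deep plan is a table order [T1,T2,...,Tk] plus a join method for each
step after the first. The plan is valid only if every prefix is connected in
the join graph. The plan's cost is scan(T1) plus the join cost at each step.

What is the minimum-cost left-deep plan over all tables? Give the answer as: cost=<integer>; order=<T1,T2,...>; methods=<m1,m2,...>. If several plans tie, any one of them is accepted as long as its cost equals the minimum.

cost=16480; order=C,A,B; methods=hash,hash

Selinger DP (subsets sized 1..n):
  {A}: scan cost=250, card=250
  {C}: scan cost=400, card=400
  {B}: scan cost=120, card=120
  {AC}: card=10000; try (A,hash)→4800, (C,merge)→6500, (A,merge)→6650, (C,hash)→7700, (C,nl_idx)→12500, (A,nl_idx)→13600 …(+2); best=4800 via (A,hash)
  {BC}: card=24000; try (B,hash)→2480, (C,merge)→5080, (B,merge)→5360, (C,hash)→7440, (C,nl_idx)→25200, (B,nl_idx)→27200 …(+2); best=2480 via (B,hash)
  {ABC}: card=600000; try (B,hash)→16480, (A,hash)→30480, (B,merge)→155760, (A,merge)→388730, (B,nl_idx)→674800, (A,nl_idx)→794480 …(+2); best=16480 via (B,hash)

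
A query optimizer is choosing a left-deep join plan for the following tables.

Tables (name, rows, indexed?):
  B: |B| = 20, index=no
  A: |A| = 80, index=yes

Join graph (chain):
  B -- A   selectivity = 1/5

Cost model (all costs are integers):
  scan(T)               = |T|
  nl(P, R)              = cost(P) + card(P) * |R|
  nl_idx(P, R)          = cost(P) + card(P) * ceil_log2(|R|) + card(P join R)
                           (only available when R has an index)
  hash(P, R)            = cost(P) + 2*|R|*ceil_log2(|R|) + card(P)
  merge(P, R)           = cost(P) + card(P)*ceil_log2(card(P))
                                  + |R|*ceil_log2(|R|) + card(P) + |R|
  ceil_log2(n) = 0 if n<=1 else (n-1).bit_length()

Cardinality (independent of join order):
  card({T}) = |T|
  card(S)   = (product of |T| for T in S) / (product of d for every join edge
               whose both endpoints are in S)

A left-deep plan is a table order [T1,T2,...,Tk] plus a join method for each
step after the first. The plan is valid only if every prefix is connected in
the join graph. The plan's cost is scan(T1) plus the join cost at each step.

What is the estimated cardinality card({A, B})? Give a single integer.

320

Tables in S: A(80), B(20)
Edges inside S: B-A(d=5)
numerator = 80 * 20 = 1600
denominator = 5 = 5
card(S) = 1600 / 5 = 320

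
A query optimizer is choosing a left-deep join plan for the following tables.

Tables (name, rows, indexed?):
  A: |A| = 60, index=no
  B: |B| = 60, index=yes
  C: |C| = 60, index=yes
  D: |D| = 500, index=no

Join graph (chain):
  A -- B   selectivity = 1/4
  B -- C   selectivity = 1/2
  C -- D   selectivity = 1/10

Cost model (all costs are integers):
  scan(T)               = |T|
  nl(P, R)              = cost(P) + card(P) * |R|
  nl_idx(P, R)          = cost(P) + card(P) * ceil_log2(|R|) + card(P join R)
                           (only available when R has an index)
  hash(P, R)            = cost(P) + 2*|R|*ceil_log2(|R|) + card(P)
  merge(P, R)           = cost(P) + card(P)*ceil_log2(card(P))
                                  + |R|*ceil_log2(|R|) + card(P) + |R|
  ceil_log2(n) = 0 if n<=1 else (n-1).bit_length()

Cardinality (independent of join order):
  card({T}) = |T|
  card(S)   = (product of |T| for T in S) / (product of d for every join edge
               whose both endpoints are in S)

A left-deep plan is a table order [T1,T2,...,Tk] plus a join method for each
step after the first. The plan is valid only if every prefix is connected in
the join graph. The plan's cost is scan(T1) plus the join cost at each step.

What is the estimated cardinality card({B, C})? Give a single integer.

1800

Tables in S: B(60), C(60)
Edges inside S: B-C(d=2)
numerator = 60 * 60 = 3600
denominator = 2 = 2
card(S) = 3600 / 2 = 1800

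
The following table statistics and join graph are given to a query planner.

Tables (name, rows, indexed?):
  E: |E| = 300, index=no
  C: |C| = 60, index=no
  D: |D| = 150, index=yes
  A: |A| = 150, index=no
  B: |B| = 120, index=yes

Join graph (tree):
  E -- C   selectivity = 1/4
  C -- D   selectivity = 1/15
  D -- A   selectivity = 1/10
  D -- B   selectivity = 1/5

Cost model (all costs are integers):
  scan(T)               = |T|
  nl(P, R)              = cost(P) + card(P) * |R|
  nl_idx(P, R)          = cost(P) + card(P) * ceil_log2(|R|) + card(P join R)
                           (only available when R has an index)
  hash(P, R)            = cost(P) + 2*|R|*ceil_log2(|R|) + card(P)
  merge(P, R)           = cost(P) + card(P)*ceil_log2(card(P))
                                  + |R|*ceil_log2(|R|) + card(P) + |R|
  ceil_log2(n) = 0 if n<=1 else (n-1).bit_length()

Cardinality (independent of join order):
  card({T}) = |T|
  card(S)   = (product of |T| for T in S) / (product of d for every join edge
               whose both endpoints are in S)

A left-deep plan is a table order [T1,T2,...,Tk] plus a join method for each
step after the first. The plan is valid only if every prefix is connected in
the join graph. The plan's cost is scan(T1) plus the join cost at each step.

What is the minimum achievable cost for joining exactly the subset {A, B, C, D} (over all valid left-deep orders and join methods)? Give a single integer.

14700

Selinger DP over subsets of {A,B,C,D}:
  {C}: scan cost=60, card=60
  {D}: scan cost=150, card=150
  {A}: scan cost=150, card=150
  {B}: scan cost=120, card=120
  {CD}: card=600; try (C,hash)→1020, (D,nl_idx)→1140, (D,merge)→1830, (C,merge)→1920, (D,hash)→2520, (D,nl)→9060 …(+1); best=1020 via (C,hash)
  {AD}: card=2250; try (D,hash)→2700, (A,hash)→2700, (D,merge)→2850, (A,merge)→2850, (D,nl_idx)→3600, (D,nl)→22650 …(+1); best=2700 via (D,hash)
  {BD}: card=3600; try (B,hash)→1980, (D,merge)→2430, (B,merge)→2460, (D,hash)→2640, (D,nl_idx)→4680, (B,nl_idx)→4800 …(+2); best=1980 via (B,hash)
  {ACD}: card=9000; try (A,hash)→4020, (C,hash)→5670, (A,merge)→8970, (C,merge)→32370, (A,nl)→91020, (C,nl)→137700; best=4020 via (A,hash)
  {BCD}: card=14400; try (B,hash)→3300, (C,hash)→6300, (B,merge)→8580, (B,nl_idx)→19620, (C,merge)→49200, (B,nl)→73020 …(+1); best=3300 via (B,hash)
  {ABD}: card=54000; try (B,hash)→6630, (A,hash)→7980, (B,merge)→32910, (A,merge)→50130, (B,nl_idx)→72450, (B,nl)→272700 …(+1); best=6630 via (B,hash)
  {ABCD}: card=216000; try (B,hash)→14700, (A,hash)→20100, (C,hash)→61350, (B,merge)→139980, (A,merge)→220650, (B,nl_idx)→283020 …(+4); best=14700 via (B,hash)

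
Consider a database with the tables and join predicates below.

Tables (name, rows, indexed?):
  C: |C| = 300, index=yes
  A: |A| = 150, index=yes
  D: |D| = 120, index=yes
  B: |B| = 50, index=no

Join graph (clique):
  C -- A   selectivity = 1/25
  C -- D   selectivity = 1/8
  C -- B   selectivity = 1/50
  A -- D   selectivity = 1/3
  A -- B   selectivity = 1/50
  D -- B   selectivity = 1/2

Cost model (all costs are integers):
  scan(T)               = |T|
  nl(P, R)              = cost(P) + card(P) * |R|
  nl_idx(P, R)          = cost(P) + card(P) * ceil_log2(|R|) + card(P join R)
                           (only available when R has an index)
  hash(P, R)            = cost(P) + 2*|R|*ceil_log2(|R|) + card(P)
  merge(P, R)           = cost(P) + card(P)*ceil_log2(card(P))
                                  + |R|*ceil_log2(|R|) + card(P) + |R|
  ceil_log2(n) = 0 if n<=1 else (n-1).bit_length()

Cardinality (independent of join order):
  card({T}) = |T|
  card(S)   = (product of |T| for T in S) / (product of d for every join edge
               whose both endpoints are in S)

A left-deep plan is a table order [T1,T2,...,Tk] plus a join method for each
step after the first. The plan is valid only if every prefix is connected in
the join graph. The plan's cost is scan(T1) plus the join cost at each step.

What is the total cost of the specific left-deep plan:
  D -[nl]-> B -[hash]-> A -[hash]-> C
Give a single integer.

19920

step 1: scan D: cost=120, card=120
step 2: join B via nl
    card(P join B) = 120*50/(2) = 3000
    cost = 120 + 120*50 = 6120
step 3: join A via hash
    card(P join A) = 3000*150/(3*50) = 3000
    cost = 6120 + 2*150*8 + 3000 = 11520
step 4: join C via hash
    card(P join C) = 3000*300/(25*8*50) = 90
    cost = 11520 + 2*300*9 + 3000 = 19920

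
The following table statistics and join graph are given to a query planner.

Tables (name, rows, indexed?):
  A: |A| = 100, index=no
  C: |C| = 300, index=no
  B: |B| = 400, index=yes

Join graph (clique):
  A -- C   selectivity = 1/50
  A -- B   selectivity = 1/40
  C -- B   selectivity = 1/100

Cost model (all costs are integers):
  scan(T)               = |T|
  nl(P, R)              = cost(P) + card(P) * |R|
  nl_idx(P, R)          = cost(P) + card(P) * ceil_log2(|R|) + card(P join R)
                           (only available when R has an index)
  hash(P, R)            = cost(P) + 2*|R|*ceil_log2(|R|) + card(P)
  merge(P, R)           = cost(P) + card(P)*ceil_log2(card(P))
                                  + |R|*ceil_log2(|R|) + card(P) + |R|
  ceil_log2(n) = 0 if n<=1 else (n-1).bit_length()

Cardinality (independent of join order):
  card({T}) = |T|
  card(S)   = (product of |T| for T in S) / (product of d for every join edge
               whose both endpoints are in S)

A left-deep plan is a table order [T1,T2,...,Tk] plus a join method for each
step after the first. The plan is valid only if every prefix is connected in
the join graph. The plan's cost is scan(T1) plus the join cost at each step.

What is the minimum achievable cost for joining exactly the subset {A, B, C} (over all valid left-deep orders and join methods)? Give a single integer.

Selinger DP over subsets of {A,B,C}:
  {A}: scan cost=100, card=100
  {C}: scan cost=300, card=300
  {B}: scan cost=400, card=400
  {AC}: card=600; try (A,hash)→2000, (C,merge)→3900, (A,merge)→4100, (C,hash)→5600, (C,nl)→30100, (A,nl)→30300; best=2000 via (A,hash)
  {AB}: card=1000; try (B,nl_idx)→2000, (A,hash)→2200, (B,merge)→4900, (A,merge)→5200, (B,hash)→7400, (B,nl)→40100 …(+1); best=2000 via (B,nl_idx)
  {BC}: card=1200; try (B,nl_idx)→4200, (C,hash)→6200, (B,merge)→7300, (C,merge)→7400, (B,hash)→7800, (B,nl)→120300 …(+1); best=4200 via (B,nl_idx)
  {ABC}: card=60; try (A,hash)→6800, (B,nl_idx)→7460, (C,hash)→8400, (B,hash)→9800, (B,merge)→12600, (C,merge)→16000 …(+4); best=6800 via (A,hash)

6800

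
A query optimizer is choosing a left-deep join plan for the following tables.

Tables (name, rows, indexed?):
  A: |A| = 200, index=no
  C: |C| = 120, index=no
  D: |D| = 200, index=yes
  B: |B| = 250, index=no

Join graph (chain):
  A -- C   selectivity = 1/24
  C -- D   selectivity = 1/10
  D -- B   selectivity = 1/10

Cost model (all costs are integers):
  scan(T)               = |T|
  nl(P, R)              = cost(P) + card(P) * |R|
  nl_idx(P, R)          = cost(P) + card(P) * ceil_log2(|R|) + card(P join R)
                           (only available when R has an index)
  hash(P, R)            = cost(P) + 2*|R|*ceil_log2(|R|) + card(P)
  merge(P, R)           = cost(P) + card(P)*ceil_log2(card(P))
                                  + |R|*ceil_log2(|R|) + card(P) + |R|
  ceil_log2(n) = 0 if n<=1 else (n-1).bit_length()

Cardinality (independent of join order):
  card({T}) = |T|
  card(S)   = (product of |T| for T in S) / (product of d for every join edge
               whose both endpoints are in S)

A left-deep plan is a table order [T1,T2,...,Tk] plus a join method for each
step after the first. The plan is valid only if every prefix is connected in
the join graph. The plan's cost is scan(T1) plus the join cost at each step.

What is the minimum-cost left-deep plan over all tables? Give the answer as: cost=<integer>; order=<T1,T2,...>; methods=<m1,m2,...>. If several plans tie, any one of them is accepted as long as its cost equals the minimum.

cost=30280; order=A,C,D,B; methods=hash,hash,hash

Selinger DP (subsets sized 1..n):
  {A}: scan cost=200, card=200
  {C}: scan cost=120, card=120
  {D}: scan cost=200, card=200
  {B}: scan cost=250, card=250
  {AC}: card=1000; try (C,hash)→2080, (A,merge)→2880, (C,merge)→2960, (A,hash)→3440, (A,nl)→24120, (C,nl)→24200; best=2080 via (C,hash)
  {CD}: card=2400; try (C,hash)→2080, (D,merge)→2880, (C,merge)→2960, (D,hash)→3440, (D,nl_idx)→3480, (D,nl)→24120 …(+1); best=2080 via (C,hash)
  {BD}: card=5000; try (D,hash)→3700, (B,merge)→4250, (D,merge)→4300, (B,hash)→4400, (D,nl_idx)→7250, (B,nl)→50200 …(+1); best=3700 via (D,hash)
  {ACD}: card=20000; try (D,hash)→6280, (A,hash)→7680, (D,merge)→14880, (D,nl_idx)→30080, (A,merge)→35080, (D,nl)→202080 …(+1); best=6280 via (D,hash)
  {BCD}: card=60000; try (B,hash)→8480, (C,hash)→10380, (B,merge)→35530, (C,merge)→74660, (B,nl)→602080, (C,nl)→603700; best=8480 via (B,hash)
  {ABCD}: card=500000; try (B,hash)→30280, (A,hash)→71680, (B,merge)→328530, (A,merge)→1030280, (B,nl)→5006280, (A,nl)→12008480; best=30280 via (B,hash)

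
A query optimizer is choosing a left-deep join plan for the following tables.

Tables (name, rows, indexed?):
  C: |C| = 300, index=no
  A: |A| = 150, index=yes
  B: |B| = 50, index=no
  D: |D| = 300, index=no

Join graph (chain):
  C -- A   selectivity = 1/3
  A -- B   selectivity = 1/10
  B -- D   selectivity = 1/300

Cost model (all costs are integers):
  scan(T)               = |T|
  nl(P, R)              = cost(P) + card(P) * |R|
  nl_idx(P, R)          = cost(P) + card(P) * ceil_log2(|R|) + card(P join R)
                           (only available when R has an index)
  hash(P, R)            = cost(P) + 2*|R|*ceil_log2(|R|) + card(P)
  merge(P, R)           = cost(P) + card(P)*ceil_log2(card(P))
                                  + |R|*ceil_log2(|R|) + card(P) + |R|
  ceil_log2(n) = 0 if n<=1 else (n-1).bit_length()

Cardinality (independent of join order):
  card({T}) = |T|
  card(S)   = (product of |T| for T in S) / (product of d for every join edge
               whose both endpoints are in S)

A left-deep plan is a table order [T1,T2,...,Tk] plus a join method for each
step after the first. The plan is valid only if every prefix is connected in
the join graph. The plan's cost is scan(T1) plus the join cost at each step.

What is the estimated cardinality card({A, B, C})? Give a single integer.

75000

Tables in S: A(150), B(50), C(300)
Edges inside S: C-A(d=3), A-B(d=10)
numerator = 150 * 50 * 300 = 2250000
denominator = 3 * 10 = 30
card(S) = 2250000 / 30 = 75000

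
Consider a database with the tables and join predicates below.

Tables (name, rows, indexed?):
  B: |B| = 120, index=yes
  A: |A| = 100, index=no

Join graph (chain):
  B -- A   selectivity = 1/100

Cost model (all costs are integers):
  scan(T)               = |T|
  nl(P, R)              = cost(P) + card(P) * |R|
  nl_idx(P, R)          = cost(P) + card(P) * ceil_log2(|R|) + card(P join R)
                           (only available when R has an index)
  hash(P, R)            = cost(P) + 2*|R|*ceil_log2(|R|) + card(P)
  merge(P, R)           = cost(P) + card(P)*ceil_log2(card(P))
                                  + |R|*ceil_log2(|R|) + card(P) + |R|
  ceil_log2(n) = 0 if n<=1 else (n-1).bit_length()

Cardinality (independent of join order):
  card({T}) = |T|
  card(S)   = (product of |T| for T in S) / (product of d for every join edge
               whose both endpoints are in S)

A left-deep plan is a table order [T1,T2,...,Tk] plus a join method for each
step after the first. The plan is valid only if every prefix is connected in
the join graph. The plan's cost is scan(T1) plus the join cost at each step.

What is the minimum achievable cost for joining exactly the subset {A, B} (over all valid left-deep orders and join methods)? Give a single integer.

920

Selinger DP over subsets of {A,B}:
  {B}: scan cost=120, card=120
  {A}: scan cost=100, card=100
  {AB}: card=120; try (B,nl_idx)→920, (A,hash)→1640, (B,merge)→1860, (B,hash)→1880, (A,merge)→1880, (B,nl)→12100 …(+1); best=920 via (B,nl_idx)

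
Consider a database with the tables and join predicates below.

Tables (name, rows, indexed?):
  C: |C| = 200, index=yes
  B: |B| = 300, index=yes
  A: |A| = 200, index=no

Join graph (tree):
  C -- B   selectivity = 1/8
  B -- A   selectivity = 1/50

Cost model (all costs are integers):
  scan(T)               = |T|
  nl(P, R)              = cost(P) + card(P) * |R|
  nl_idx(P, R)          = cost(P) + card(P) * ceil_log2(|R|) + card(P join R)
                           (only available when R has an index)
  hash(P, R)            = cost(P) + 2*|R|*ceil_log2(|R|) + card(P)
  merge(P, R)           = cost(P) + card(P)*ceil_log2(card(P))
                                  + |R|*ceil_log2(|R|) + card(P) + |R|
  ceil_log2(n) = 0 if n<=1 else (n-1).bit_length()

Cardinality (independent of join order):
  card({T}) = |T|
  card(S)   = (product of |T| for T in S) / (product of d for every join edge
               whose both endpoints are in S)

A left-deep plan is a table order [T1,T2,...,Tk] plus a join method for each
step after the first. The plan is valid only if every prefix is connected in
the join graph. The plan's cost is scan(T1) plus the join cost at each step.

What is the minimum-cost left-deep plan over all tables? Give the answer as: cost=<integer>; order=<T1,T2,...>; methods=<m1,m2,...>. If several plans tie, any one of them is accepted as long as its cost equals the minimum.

cost=7600; order=A,B,C; methods=nl_idx,hash

Selinger DP (subsets sized 1..n):
  {C}: scan cost=200, card=200
  {B}: scan cost=300, card=300
  {A}: scan cost=200, card=200
  {BC}: card=7500; try (C,hash)→3800, (B,merge)→5000, (C,merge)→5100, (B,hash)→5800, (B,nl_idx)→9500, (C,nl_idx)→10200 …(+2); best=3800 via (C,hash)
  {AB}: card=1200; try (B,nl_idx)→3200, (A,hash)→3800, (B,merge)→5000, (A,merge)→5100, (B,hash)→5800, (B,nl)→60200 …(+1); best=3200 via (B,nl_idx)
  {ABC}: card=30000; try (C,hash)→7600, (A,hash)→14500, (C,merge)→19400, (C,nl_idx)→42800, (A,merge)→110600, (C,nl)→243200 …(+1); best=7600 via (C,hash)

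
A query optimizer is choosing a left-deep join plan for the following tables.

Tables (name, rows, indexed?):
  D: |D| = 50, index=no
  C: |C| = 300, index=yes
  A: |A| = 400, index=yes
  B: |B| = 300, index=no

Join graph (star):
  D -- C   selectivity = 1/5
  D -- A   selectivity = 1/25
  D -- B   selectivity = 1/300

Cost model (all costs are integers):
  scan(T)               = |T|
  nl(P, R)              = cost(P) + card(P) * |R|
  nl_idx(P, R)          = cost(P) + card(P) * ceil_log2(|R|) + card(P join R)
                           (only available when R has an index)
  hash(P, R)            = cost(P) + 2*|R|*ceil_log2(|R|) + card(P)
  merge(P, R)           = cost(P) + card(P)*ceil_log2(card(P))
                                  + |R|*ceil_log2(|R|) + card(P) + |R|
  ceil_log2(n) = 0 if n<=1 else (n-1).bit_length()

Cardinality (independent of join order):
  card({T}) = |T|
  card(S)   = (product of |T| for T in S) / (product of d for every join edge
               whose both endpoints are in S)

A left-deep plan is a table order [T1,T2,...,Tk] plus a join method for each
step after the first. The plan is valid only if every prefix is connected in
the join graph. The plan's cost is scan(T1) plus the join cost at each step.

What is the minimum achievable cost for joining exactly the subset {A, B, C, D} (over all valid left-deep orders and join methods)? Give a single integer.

Selinger DP over subsets of {A,B,C,D}:
  {D}: scan cost=50, card=50
  {C}: scan cost=300, card=300
  {A}: scan cost=400, card=400
  {B}: scan cost=300, card=300
  {CD}: card=3000; try (D,hash)→1200, (C,merge)→3400, (C,nl_idx)→3500, (D,merge)→3650, (C,hash)→5500, (C,nl)→15050 …(+1); best=1200 via (D,hash)
  {AD}: card=800; try (A,nl_idx)→1300, (D,hash)→1400, (A,merge)→4400, (D,merge)→4750, (A,hash)→7300, (A,nl)→20050 …(+1); best=1300 via (A,nl_idx)
  {BD}: card=50; try (D,hash)→1200, (B,merge)→3400, (D,merge)→3650, (B,hash)→5500, (B,nl)→15050, (D,nl)→15300; best=1200 via (D,hash)
  {ACD}: card=48000; try (C,hash)→7500, (A,hash)→11400, (C,merge)→13100, (A,merge)→44200, (C,nl_idx)→56500, (A,nl_idx)→76200 …(+2); best=7500 via (C,hash)
  {BCD}: card=3000; try (C,merge)→4550, (C,nl_idx)→4650, (C,hash)→6650, (B,hash)→9600, (C,nl)→16200, (B,merge)→43200 …(+1); best=4550 via (C,merge)
  {ABD}: card=800; try (A,nl_idx)→2450, (A,merge)→5550, (B,hash)→7500, (A,hash)→8450, (B,merge)→13100, (A,nl)→21200 …(+1); best=2450 via (A,nl_idx)
  {ABCD}: card=48000; try (C,hash)→8650, (C,merge)→14250, (A,hash)→14750, (A,merge)→47550, (C,nl_idx)→57650, (B,hash)→60900 …(+5); best=8650 via (C,hash)

8650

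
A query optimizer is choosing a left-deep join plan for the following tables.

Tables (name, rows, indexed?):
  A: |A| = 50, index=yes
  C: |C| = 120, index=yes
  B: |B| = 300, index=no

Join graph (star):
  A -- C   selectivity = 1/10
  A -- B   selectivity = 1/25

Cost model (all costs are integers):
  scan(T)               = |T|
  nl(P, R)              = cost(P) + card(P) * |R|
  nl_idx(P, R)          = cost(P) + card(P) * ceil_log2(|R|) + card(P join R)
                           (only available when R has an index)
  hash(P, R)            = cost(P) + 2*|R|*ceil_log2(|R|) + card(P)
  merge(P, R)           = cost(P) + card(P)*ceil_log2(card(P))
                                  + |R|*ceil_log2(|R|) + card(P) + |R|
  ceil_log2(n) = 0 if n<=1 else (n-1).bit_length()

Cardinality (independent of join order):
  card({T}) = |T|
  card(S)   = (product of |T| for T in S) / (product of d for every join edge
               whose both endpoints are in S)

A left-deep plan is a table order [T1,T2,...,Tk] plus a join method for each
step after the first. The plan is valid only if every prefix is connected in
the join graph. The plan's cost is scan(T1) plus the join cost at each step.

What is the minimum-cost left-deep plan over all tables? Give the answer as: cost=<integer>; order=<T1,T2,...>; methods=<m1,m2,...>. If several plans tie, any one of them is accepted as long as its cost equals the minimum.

cost=3480; order=B,A,C; methods=hash,hash

Selinger DP (subsets sized 1..n):
  {A}: scan cost=50, card=50
  {C}: scan cost=120, card=120
  {B}: scan cost=300, card=300
  {AC}: card=600; try (A,hash)→840, (C,nl_idx)→1000, (C,merge)→1360, (A,merge)→1430, (A,nl_idx)→1440, (C,hash)→1780 …(+2); best=840 via (A,hash)
  {AB}: card=600; try (A,hash)→1200, (A,nl_idx)→2700, (B,merge)→3400, (A,merge)→3650, (B,hash)→5500, (B,nl)→15050 …(+1); best=1200 via (A,hash)
  {ABC}: card=7200; try (C,hash)→3480, (B,hash)→6840, (C,merge)→8760, (B,merge)→10440, (C,nl_idx)→12600, (C,nl)→73200 …(+1); best=3480 via (C,hash)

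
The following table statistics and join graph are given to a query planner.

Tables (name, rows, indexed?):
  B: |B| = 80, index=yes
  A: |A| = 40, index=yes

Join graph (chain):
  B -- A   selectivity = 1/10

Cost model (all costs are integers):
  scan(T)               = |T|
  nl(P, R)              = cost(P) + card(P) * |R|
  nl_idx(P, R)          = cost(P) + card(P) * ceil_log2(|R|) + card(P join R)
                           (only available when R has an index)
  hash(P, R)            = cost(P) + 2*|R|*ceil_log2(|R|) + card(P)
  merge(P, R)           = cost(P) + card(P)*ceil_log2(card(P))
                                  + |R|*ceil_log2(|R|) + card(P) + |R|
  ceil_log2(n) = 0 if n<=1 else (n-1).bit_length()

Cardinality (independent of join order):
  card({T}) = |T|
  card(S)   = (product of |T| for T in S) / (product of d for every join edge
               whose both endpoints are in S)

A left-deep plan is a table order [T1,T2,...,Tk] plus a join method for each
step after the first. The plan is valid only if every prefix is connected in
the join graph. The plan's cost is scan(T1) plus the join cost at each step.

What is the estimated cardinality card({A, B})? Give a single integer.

320

Tables in S: A(40), B(80)
Edges inside S: B-A(d=10)
numerator = 40 * 80 = 3200
denominator = 10 = 10
card(S) = 3200 / 10 = 320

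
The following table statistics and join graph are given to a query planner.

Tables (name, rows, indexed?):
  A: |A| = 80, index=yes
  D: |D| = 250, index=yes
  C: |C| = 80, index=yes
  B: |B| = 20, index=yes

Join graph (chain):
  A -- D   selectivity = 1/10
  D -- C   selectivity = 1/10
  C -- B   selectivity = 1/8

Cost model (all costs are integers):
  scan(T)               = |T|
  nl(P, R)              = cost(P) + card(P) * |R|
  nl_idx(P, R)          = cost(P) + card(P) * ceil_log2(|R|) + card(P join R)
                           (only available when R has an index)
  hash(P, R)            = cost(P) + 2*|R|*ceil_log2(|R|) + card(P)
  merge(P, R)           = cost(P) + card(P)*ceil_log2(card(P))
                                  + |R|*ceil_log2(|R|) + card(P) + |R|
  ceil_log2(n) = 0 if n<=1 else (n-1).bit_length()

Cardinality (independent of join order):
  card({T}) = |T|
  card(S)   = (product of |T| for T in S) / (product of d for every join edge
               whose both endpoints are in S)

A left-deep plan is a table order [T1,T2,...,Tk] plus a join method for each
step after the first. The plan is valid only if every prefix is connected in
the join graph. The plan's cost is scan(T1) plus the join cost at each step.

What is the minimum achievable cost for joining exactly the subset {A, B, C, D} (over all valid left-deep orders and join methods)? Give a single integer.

Selinger DP over subsets of {A,B,C,D}:
  {A}: scan cost=80, card=80
  {D}: scan cost=250, card=250
  {C}: scan cost=80, card=80
  {B}: scan cost=20, card=20
  {AD}: card=2000; try (A,hash)→1620, (D,nl_idx)→2720, (D,merge)→2970, (A,merge)→3140, (A,nl_idx)→4000, (D,hash)→4160 …(+2); best=1620 via (A,hash)
  {CD}: card=2000; try (C,hash)→1620, (D,nl_idx)→2720, (D,merge)→2970, (C,merge)→3140, (C,nl_idx)→4000, (D,hash)→4160 …(+2); best=1620 via (C,hash)
  {BC}: card=200; try (C,nl_idx)→360, (B,hash)→360, (B,nl_idx)→680, (C,merge)→780, (B,merge)→840, (C,hash)→1160 …(+2); best=360 via (C,nl_idx)
  {ACD}: card=16000; try (C,hash)→4740, (A,hash)→4740, (C,merge)→26260, (A,merge)→26260, (C,nl_idx)→31620, (A,nl_idx)→31620 …(+2); best=4740 via (C,hash)
  {BCD}: card=5000; try (B,hash)→3820, (D,merge)→4410, (D,hash)→4560, (D,nl_idx)→6960, (B,nl_idx)→16620, (B,merge)→25740 …(+2); best=3820 via (B,hash)
  {ABCD}: card=40000; try (A,hash)→9940, (B,hash)→20940, (A,merge)→74460, (A,nl_idx)→78820, (B,nl_idx)→124740, (B,merge)→244860 …(+2); best=9940 via (A,hash)

9940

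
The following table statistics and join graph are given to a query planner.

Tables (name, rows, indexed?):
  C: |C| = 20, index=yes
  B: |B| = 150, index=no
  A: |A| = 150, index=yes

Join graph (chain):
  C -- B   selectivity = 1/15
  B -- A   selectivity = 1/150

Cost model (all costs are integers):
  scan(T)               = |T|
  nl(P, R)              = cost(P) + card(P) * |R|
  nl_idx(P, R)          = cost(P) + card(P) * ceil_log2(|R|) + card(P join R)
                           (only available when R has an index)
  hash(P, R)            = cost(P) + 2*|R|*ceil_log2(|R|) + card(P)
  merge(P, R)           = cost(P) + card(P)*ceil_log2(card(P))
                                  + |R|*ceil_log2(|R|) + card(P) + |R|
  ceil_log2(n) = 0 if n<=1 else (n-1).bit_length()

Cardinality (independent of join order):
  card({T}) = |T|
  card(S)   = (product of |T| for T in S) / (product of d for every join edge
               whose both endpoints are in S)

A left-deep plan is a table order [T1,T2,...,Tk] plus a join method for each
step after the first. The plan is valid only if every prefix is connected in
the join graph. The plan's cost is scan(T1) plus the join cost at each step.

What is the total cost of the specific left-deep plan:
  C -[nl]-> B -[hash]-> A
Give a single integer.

step 1: scan C: cost=20, card=20
step 2: join B via nl
    card(P join B) = 20*150/(15) = 200
    cost = 20 + 20*150 = 3020
step 3: join A via hash
    card(P join A) = 200*150/(150) = 200
    cost = 3020 + 2*150*8 + 200 = 5620

5620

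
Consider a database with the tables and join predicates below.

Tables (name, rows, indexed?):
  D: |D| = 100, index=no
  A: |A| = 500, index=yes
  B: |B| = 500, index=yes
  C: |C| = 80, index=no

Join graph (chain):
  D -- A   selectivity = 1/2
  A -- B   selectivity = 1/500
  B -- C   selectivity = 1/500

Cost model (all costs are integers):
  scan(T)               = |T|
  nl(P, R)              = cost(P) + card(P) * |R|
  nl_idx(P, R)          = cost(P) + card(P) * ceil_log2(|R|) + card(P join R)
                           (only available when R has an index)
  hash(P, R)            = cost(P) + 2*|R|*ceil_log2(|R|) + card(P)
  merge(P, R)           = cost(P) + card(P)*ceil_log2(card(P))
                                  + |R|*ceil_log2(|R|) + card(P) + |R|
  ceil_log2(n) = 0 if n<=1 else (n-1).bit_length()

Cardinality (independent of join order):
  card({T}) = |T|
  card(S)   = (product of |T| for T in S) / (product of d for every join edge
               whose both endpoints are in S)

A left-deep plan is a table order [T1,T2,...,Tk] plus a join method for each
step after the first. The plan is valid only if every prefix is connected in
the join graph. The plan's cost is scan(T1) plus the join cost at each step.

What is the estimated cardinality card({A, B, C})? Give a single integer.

80

Tables in S: A(500), B(500), C(80)
Edges inside S: A-B(d=500), B-C(d=500)
numerator = 500 * 500 * 80 = 20000000
denominator = 500 * 500 = 250000
card(S) = 20000000 / 250000 = 80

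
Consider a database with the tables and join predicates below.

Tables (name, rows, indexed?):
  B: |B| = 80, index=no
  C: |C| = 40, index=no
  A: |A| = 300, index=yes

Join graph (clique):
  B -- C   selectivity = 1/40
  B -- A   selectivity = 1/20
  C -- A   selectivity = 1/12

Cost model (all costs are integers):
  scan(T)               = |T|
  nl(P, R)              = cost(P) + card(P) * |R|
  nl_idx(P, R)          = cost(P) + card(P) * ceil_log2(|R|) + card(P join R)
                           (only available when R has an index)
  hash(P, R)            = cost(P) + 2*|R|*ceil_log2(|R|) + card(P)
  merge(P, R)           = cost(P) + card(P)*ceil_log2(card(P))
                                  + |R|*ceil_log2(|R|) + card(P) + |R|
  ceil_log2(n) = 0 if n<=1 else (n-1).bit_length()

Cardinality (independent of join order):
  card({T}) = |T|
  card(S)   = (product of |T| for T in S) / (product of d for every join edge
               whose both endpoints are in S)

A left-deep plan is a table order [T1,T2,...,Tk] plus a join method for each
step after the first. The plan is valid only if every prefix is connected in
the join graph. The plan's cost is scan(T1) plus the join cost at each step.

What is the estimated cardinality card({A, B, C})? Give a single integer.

Tables in S: A(300), B(80), C(40)
Edges inside S: B-C(d=40), B-A(d=20), C-A(d=12)
numerator = 300 * 80 * 40 = 960000
denominator = 40 * 20 * 12 = 9600
card(S) = 960000 / 9600 = 100

100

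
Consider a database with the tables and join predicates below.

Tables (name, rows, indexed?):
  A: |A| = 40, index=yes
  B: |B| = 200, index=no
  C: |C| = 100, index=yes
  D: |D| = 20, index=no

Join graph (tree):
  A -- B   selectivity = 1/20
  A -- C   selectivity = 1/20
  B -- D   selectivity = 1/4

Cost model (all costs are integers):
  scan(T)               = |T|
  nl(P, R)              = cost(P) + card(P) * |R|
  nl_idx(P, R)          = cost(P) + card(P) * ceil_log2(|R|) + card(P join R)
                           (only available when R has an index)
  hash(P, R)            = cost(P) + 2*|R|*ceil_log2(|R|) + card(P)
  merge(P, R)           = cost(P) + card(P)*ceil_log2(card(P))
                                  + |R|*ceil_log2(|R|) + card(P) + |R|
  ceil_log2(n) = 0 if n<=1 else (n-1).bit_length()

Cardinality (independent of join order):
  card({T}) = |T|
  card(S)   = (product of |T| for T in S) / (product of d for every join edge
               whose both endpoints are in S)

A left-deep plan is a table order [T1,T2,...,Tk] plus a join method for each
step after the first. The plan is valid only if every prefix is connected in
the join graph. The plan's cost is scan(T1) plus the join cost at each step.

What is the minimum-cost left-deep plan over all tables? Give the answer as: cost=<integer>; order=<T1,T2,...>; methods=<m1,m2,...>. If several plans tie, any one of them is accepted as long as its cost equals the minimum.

cost=4880; order=B,A,C,D; methods=hash,hash,hash

Selinger DP (subsets sized 1..n):
  {A}: scan cost=40, card=40
  {B}: scan cost=200, card=200
  {C}: scan cost=100, card=100
  {D}: scan cost=20, card=20
  {AB}: card=400; try (A,hash)→880, (A,nl_idx)→1800, (B,merge)→2120, (A,merge)→2280, (B,hash)→3280, (B,nl)→8040 …(+1); best=880 via (A,hash)
  {AC}: card=200; try (C,nl_idx)→520, (A,hash)→680, (A,nl_idx)→900, (C,merge)→1120, (A,merge)→1180, (C,hash)→1480 …(+2); best=520 via (C,nl_idx)
  {BD}: card=1000; try (D,hash)→600, (B,merge)→1940, (D,merge)→2120, (B,hash)→3240, (B,nl)→4020, (D,nl)→4200; best=600 via (D,hash)
  {ABC}: card=2000; try (C,hash)→2680, (B,hash)→3920, (B,merge)→4120, (C,merge)→5680, (C,nl_idx)→5680, (B,nl)→40520 …(+1); best=2680 via (C,hash)
  {ABD}: card=2000; try (D,hash)→1480, (A,hash)→2080, (D,merge)→5000, (A,nl_idx)→8600, (D,nl)→8880, (A,merge)→11880 …(+1); best=1480 via (D,hash)
  {ABCD}: card=10000; try (D,hash)→4880, (C,hash)→4880, (C,nl_idx)→25480, (C,merge)→26280, (D,merge)→26800, (D,nl)→42680 …(+1); best=4880 via (D,hash)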